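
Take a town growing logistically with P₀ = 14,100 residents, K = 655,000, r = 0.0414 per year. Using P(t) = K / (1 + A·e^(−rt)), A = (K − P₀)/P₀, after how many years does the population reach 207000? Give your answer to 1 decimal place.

t ≈ 73.5 years

A = (655000 − 14100)/14100 = 45.4539
207000 = 655000/(1 + 45.4539·e^(−0.0414t)) → 1 + 45.4539·e^(−0.0414t) = 3.16425
e^(−0.0414t) = 0.047614 → t = ln(21.00214)/0.0414 = 3.04462/0.0414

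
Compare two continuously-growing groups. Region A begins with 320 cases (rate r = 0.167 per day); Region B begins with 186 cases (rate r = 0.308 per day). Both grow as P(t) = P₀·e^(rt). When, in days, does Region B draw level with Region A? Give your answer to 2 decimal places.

320·e^(0.167t) = 186·e^(0.308t)
320/186 = e^((0.308 − 0.167)t) → ln(1.72043) = 0.141·t
t = 0.54257 / 0.141

t ≈ 3.85 days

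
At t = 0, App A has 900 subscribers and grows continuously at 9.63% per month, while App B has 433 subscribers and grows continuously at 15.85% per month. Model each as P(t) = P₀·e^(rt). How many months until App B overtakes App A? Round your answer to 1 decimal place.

900·e^(0.0963t) = 433·e^(0.1585t)
900/433 = e^((0.1585 − 0.0963)t) → ln(2.07852) = 0.0622·t
t = 0.73166 / 0.0622

t ≈ 11.8 months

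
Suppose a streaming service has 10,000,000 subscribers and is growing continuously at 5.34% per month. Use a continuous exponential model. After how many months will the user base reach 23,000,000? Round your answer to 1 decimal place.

23000000 = 10000000 · e^(0.0534·t)
t = ln(23000000/10000000) / 0.0534 = ln(2.3) / 0.0534 = 0.83291 / 0.0534

t ≈ 15.6 months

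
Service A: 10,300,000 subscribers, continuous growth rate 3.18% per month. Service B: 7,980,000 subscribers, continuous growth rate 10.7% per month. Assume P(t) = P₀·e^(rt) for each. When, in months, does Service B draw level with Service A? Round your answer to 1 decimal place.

10300000·e^(0.0318t) = 7980000·e^(0.107t)
10300000/7980000 = e^((0.107 − 0.0318)t) → ln(1.29073) = 0.0752·t
t = 0.25521 / 0.0752

t ≈ 3.4 months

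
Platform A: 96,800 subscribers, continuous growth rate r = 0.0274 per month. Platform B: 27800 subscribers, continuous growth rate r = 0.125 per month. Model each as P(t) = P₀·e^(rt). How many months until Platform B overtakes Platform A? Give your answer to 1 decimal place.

96800·e^(0.0274t) = 27800·e^(0.125t)
96800/27800 = e^((0.125 − 0.0274)t) → ln(3.48201) = 0.0976·t
t = 1.24761 / 0.0976

t ≈ 12.8 months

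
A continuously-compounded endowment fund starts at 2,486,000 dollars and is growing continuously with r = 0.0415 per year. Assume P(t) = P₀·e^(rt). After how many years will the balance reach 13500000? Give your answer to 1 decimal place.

t ≈ 40.8 years

13500000 = 2486000 · e^(0.0415·t)
t = ln(13500000/2486000) / 0.0415 = ln(5.43041) / 0.0415 = 1.69201 / 0.0415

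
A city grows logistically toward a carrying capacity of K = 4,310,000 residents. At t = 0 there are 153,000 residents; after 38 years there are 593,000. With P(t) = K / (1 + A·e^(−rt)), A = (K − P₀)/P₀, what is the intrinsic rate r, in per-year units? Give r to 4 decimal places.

r ≈ 0.0386 per year

A = (4310000 − 153000)/153000 = 27.16993
593000 = 4310000/(1 + 27.16993·e^(−r·38)) → e^(−38r) = (7.26813 − 1)/27.16993 = 0.230701
r = −ln(0.230701)/38 = 1.46663/38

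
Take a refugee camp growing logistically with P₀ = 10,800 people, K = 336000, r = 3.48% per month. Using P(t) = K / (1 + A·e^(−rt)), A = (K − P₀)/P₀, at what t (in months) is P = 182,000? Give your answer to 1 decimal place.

A = (336000 − 10800)/10800 = 30.11111
182000 = 336000/(1 + 30.11111·e^(−0.0348t)) → 1 + 30.11111·e^(−0.0348t) = 1.84615
e^(−0.0348t) = 0.028101 → t = ln(35.58586)/0.0348 = 3.57195/0.0348

t ≈ 102.6 months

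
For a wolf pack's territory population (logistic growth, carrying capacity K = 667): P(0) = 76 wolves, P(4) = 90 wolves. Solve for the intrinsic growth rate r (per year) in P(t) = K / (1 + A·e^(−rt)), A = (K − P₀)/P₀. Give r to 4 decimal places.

A = (667 − 76)/76 = 7.77632
90 = 667/(1 + 7.77632·e^(−r·4)) → e^(−4r) = (7.41111 − 1)/7.77632 = 0.824441
r = −ln(0.824441)/4 = 0.19305/4

r ≈ 0.0483 per year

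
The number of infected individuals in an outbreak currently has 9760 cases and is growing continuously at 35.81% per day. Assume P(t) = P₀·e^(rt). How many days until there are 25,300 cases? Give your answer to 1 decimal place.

25300 = 9760 · e^(0.3581·t)
t = ln(25300/9760) / 0.3581 = ln(2.59221) / 0.3581 = 0.95251 / 0.3581

t ≈ 2.7 days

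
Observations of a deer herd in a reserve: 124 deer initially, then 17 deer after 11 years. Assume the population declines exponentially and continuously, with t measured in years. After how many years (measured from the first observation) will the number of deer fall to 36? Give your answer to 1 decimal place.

t ≈ 6.8 years

r = ln(17/124) / 11 ≈ -0.180643 per year
t = ln(36/124) / r = -1.23676 / -0.180643 ≈ 6.846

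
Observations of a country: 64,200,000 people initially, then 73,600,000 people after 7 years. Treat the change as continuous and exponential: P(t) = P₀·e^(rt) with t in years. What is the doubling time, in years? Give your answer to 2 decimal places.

doubling time ≈ 35.51 years

r = ln(73600000/64200000) / 7 = ln(1.14642) / 7 ≈ 0.01952 per year
doubling time = ln 2 / |r| = 0.69315 / 0.01952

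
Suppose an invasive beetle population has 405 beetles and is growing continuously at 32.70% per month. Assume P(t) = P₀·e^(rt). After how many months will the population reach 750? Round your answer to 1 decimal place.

750 = 405 · e^(0.327·t)
t = ln(750/405) / 0.327 = ln(1.85185) / 0.327 = 0.61619 / 0.327

t ≈ 1.9 months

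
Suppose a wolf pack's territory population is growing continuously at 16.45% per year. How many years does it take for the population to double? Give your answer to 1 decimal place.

doubling time ≈ 4.2 years

doubling time = ln(2) / |r| = 0.69315 / 0.1645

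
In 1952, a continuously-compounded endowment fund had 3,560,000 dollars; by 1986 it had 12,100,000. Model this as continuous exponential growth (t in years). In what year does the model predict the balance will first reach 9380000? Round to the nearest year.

r = ln(12100000/3560000) / 34 = 1.22344/34 ≈ 0.035984 per year
t = ln(9380000/3560000) / r = 0.96882/0.035984 ≈ 26.92 years after 1952

year 1979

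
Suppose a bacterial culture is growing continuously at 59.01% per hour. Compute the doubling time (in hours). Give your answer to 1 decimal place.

doubling time = ln(2) / |r| = 0.69315 / 0.5901

doubling time ≈ 1.2 hours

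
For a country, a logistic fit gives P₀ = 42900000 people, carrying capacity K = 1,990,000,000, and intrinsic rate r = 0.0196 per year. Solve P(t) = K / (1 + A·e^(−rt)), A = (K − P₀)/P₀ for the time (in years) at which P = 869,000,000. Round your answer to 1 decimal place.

t ≈ 181.7 years

A = (1990000000 − 42900000)/42900000 = 45.38695
869000000 = 1990000000/(1 + 45.38695·e^(−0.0196t)) → 1 + 45.38695·e^(−0.0196t) = 2.28999
e^(−0.0196t) = 0.028422 → t = ln(35.18399)/0.0196 = 3.56059/0.0196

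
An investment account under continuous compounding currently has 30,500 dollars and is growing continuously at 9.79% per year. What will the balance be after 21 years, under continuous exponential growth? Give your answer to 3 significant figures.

≈ 238,000 dollars

P(21) = 30500 · e^(0.0979·21) = 30500 · e^(2.0559)
= 30500 · 7.81387 ≈ 238322.95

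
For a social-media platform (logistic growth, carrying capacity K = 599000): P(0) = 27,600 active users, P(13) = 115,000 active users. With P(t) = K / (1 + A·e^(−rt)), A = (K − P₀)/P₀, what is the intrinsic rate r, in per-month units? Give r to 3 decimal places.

A = (599000 − 27600)/27600 = 20.7029
115000 = 599000/(1 + 20.7029·e^(−r·13)) → e^(−13r) = (5.2087 − 1)/20.7029 = 0.20329
r = −ln(0.20329)/13 = 1.59312/13

r ≈ 0.123 per month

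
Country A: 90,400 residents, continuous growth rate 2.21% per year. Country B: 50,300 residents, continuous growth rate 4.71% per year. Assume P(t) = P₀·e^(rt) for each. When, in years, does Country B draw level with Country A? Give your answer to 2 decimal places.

t ≈ 23.45 years

90400·e^(0.0221t) = 50300·e^(0.0471t)
90400/50300 = e^((0.0471 − 0.0221)t) → ln(1.79722) = 0.025·t
t = 0.58624 / 0.025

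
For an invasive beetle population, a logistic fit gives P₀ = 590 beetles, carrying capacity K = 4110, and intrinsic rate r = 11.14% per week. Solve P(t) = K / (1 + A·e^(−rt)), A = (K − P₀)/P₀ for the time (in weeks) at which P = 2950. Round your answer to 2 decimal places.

A = (4110 − 590)/590 = 5.9661
2950 = 4110/(1 + 5.9661·e^(−0.1114t)) → 1 + 5.9661·e^(−0.1114t) = 1.39322
e^(−0.1114t) = 0.065909 → t = ln(15.17241)/0.1114 = 2.71948/0.1114

t ≈ 24.41 weeks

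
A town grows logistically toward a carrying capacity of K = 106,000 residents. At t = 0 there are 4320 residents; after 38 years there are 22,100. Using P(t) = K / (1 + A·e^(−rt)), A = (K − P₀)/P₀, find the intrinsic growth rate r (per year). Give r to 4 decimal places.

A = (106000 − 4320)/4320 = 23.53704
22100 = 106000/(1 + 23.53704·e^(−r·38)) → e^(−38r) = (4.79638 − 1)/23.53704 = 0.161294
r = −ln(0.161294)/38 = 1.82453/38

r ≈ 0.0480 per year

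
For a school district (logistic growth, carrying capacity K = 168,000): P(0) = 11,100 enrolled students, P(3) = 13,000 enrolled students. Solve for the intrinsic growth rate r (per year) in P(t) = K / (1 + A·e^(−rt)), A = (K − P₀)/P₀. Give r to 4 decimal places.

r ≈ 0.0567 per year

A = (168000 − 11100)/11100 = 14.13514
13000 = 168000/(1 + 14.13514·e^(−r·3)) → e^(−3r) = (12.92308 − 1)/14.13514 = 0.843506
r = −ln(0.843506)/3 = 0.17019/3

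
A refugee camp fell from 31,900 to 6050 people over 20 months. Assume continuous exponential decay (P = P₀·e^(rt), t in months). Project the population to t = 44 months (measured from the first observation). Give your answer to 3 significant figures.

≈ 823 people

r = ln(6050/31900) / 20 ≈ -0.083127 per month
P(44) = 31900 · e^(-0.083127·44) = 31900 · 0.02579 ≈ 822.84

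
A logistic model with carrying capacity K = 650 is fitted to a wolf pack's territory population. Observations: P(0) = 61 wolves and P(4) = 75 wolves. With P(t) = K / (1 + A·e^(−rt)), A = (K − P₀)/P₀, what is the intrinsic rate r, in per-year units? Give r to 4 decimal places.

A = (650 − 61)/61 = 9.65574
75 = 650/(1 + 9.65574·e^(−r·4)) → e^(−4r) = (8.66667 − 1)/9.65574 = 0.794001
r = −ln(0.794001)/4 = 0.23067/4

r ≈ 0.0577 per year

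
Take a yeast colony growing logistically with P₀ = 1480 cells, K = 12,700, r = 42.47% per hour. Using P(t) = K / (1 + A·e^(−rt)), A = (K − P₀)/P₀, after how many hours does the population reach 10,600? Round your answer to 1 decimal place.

A = (12700 − 1480)/1480 = 7.58108
10600 = 12700/(1 + 7.58108·e^(−0.4247t)) → 1 + 7.58108·e^(−0.4247t) = 1.19811
e^(−0.4247t) = 0.026133 → t = ln(38.26641)/0.4247 = 3.64457/0.4247

t ≈ 8.6 hours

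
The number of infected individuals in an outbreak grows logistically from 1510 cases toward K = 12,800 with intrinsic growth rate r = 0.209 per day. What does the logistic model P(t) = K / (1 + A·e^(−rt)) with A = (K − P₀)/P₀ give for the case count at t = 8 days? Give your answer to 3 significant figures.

≈ 5,320 cases

A = (12800 − 1510)/1510 = 7.47682
P(8) = 12800 / (1 + 7.47682·e^(−0.209·8)) = 12800 / (1 + 7.47682·0.187871)
= 12800 / 2.40468 ≈ 5322.96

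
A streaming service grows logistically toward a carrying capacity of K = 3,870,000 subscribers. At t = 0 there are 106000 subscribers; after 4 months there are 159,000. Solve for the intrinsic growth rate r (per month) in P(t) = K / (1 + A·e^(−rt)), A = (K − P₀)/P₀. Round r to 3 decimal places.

A = (3870000 − 106000)/106000 = 35.50943
159000 = 3870000/(1 + 35.50943·e^(−r·4)) → e^(−4r) = (24.33962 − 1)/35.50943 = 0.657279
r = −ln(0.657279)/4 = 0.41965/4

r ≈ 0.105 per month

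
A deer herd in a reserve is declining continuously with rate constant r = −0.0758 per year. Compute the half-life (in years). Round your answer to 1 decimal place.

half-life = ln(2) / |r| = 0.69315 / 0.0758

half-life ≈ 9.1 years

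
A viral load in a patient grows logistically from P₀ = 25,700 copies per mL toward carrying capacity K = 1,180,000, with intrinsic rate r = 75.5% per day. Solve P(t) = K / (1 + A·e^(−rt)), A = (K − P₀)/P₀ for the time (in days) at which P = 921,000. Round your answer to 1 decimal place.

A = (1180000 − 25700)/25700 = 44.9144
921000 = 1180000/(1 + 44.9144·e^(−0.755t)) → 1 + 44.9144·e^(−0.755t) = 1.28122
e^(−0.755t) = 0.006261 → t = ln(159.7149)/0.755 = 5.07339/0.755

t ≈ 6.7 days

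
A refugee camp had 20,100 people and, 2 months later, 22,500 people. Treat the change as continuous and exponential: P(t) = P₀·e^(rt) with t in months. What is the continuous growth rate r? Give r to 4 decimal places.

22500 = 20100 · e^(r·2)
e^(2r) = 22500/20100 = 1.1194
r = ln(1.1194) / 2 = 0.1128 / 2

r ≈ 0.0564 per month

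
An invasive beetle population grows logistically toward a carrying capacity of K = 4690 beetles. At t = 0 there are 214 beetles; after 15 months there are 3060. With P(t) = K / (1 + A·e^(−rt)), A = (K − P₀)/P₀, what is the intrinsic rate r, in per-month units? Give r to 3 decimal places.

A = (4690 − 214)/214 = 20.91589
3060 = 4690/(1 + 20.91589·e^(−r·15)) → e^(−15r) = (1.53268 − 1)/20.91589 = 0.025468
r = −ln(0.025468)/15 = 3.67034/15

r ≈ 0.245 per month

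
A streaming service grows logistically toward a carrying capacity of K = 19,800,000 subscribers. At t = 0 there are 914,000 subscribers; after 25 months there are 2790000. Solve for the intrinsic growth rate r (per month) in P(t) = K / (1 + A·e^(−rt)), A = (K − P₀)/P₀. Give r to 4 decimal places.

r ≈ 0.0488 per month

A = (19800000 − 914000)/914000 = 20.66302
2790000 = 19800000/(1 + 20.66302·e^(−r·25)) → e^(−25r) = (7.09677 − 1)/20.66302 = 0.295057
r = −ln(0.295057)/25 = 1.22059/25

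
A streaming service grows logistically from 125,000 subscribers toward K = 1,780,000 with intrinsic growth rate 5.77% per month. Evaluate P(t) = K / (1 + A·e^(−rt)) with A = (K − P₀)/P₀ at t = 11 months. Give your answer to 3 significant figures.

≈ 222,000 subscribers

A = (1780000 − 125000)/125000 = 13.24
P(11) = 1780000 / (1 + 13.24·e^(−0.0577·11)) = 1780000 / (1 + 13.24·0.530094)
= 1780000 / 8.01845 ≈ 221988.01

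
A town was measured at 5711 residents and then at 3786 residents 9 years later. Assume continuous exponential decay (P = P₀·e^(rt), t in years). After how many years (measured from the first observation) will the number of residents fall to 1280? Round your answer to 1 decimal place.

t ≈ 32.7 years

r = ln(3786/5711) / 9 ≈ -0.045676 per year
t = ln(1280/5711) / r = -1.49553 / -0.045676 ≈ 32.742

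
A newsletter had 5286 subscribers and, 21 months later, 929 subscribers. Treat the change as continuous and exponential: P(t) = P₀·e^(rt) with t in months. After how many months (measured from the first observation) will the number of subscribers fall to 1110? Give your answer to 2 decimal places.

r = ln(929/5286) / 21 ≈ -0.082796 per month
t = ln(1110/5286) / r = -1.5607 / -0.082796 ≈ 18.85

t ≈ 18.85 months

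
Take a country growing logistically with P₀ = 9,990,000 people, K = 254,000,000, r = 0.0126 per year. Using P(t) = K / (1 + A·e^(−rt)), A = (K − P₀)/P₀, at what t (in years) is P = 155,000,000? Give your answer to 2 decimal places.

t ≈ 289.20 years

A = (254000000 − 9990000)/9990000 = 24.42543
155000000 = 254000000/(1 + 24.42543·e^(−0.0126t)) → 1 + 24.42543·e^(−0.0126t) = 1.63871
e^(−0.0126t) = 0.026149 → t = ln(38.24183)/0.0126 = 3.64393/0.0126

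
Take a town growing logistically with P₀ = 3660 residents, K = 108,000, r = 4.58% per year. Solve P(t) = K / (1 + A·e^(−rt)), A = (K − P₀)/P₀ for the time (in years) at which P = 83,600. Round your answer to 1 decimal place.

t ≈ 100.0 years

A = (108000 − 3660)/3660 = 28.5082
83600 = 108000/(1 + 28.5082·e^(−0.0458t)) → 1 + 28.5082·e^(−0.0458t) = 1.29187
e^(−0.0458t) = 0.010238 → t = ln(97.67562)/0.0458 = 4.58165/0.0458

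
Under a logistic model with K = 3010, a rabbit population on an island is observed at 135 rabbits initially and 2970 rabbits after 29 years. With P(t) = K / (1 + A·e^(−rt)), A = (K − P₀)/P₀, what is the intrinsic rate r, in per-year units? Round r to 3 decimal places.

A = (3010 − 135)/135 = 21.2963
2970 = 3010/(1 + 21.2963·e^(−r·29)) → e^(−29r) = (1.01347 − 1)/21.2963 = 0.000632
r = −ln(0.000632)/29 = 7.36597/29

r ≈ 0.254 per year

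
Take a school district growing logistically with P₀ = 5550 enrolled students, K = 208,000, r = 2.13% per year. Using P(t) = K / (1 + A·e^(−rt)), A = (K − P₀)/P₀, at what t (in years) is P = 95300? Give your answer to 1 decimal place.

t ≈ 161.0 years

A = (208000 − 5550)/5550 = 36.47748
95300 = 208000/(1 + 36.47748·e^(−0.0213t)) → 1 + 36.47748·e^(−0.0213t) = 2.18258
e^(−0.0213t) = 0.032419 → t = ln(30.84564)/0.0213 = 3.429/0.0213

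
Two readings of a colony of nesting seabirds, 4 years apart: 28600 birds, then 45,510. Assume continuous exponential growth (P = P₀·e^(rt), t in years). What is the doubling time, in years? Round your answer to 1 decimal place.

doubling time ≈ 6.0 years

r = ln(45510/28600) / 4 = ln(1.59126) / 4 ≈ 0.116131 per year
doubling time = ln 2 / |r| = 0.69315 / 0.116131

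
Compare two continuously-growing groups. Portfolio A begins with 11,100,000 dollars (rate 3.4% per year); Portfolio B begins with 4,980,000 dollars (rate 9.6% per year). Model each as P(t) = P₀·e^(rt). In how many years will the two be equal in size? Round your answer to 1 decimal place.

11100000·e^(0.034t) = 4980000·e^(0.096t)
11100000/4980000 = e^((0.096 − 0.034)t) → ln(2.22892) = 0.062·t
t = 0.80152 / 0.062

t ≈ 12.9 years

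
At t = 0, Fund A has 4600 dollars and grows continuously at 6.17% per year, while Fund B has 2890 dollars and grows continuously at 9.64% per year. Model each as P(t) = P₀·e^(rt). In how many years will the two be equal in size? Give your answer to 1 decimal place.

4600·e^(0.0617t) = 2890·e^(0.0964t)
4600/2890 = e^((0.0964 − 0.0617)t) → ln(1.5917) = 0.0347·t
t = 0.4648 / 0.0347

t ≈ 13.4 years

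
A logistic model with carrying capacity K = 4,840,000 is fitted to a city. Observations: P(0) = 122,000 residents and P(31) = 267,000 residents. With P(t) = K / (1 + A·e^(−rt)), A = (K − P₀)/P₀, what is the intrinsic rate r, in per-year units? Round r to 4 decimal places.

r ≈ 0.0263 per year

A = (4840000 − 122000)/122000 = 38.67213
267000 = 4840000/(1 + 38.67213·e^(−r·31)) → e^(−31r) = (18.12734 − 1)/38.67213 = 0.442886
r = −ln(0.442886)/31 = 0.81444/31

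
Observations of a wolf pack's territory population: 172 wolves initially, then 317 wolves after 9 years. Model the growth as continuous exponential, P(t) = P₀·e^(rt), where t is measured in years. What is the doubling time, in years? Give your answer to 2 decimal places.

r = ln(317/172) / 9 = ln(1.84302) / 9 ≈ 0.067934 per year
doubling time = ln 2 / |r| = 0.69315 / 0.067934

doubling time ≈ 10.20 years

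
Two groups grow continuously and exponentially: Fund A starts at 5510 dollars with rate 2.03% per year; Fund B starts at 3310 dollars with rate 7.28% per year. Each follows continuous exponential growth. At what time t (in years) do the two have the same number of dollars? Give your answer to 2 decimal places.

t ≈ 9.71 years

5510·e^(0.0203t) = 3310·e^(0.0728t)
5510/3310 = e^((0.0728 − 0.0203)t) → ln(1.66465) = 0.0525·t
t = 0.50962 / 0.0525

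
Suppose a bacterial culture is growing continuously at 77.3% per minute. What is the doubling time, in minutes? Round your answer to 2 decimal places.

doubling time ≈ 0.90 minutes

doubling time = ln(2) / |r| = 0.69315 / 0.773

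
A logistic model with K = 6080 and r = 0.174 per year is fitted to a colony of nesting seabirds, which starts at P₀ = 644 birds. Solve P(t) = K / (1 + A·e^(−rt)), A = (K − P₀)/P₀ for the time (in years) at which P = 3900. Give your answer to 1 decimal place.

t ≈ 15.6 years

A = (6080 − 644)/644 = 8.44099
3900 = 6080/(1 + 8.44099·e^(−0.174t)) → 1 + 8.44099·e^(−0.174t) = 1.55897
e^(−0.174t) = 0.066221 → t = ln(15.10086)/0.174 = 2.71475/0.174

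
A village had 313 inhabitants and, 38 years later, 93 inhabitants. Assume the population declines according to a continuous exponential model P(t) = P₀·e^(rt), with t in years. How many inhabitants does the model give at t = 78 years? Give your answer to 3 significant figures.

≈ 25.9 inhabitants

r = ln(93/313) / 38 ≈ -0.031937 per year
P(78) = 313 · e^(-0.031937·78) = 313 · 0.08282 ≈ 25.92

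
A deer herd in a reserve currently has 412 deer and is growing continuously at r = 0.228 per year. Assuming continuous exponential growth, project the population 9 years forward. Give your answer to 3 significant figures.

P(9) = 412 · e^(0.228·9) = 412 · e^(2.052)
= 412 · 7.78345 ≈ 3206.78

≈ 3,210 deer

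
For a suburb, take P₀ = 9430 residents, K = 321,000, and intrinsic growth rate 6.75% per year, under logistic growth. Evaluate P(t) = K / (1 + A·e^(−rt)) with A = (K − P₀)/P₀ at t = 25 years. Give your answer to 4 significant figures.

≈ 45,140 residents

A = (321000 − 9430)/9430 = 33.0403
P(25) = 321000 / (1 + 33.0403·e^(−0.0675·25)) = 321000 / (1 + 33.0403·0.184981)
= 321000 / 7.11184 ≈ 45136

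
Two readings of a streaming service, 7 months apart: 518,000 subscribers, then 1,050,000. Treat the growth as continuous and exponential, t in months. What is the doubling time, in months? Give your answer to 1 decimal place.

r = ln(1050000/518000) / 7 = ln(2.02703) / 7 ≈ 0.100939 per month
doubling time = ln 2 / |r| = 0.69315 / 0.100939

doubling time ≈ 6.9 months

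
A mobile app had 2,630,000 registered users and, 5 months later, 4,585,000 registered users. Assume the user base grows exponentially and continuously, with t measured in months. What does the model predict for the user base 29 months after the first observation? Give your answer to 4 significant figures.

r = ln(4585000/2630000) / 5 ≈ 0.111161 per month
P(29) = 2630000 · e^(0.111161·29) = 2630000 · 25.1203 ≈ 66066390.39

≈ 66,070,000 registered users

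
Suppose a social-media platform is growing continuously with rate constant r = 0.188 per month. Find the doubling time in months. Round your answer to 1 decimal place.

doubling time ≈ 3.7 months

doubling time = ln(2) / |r| = 0.69315 / 0.188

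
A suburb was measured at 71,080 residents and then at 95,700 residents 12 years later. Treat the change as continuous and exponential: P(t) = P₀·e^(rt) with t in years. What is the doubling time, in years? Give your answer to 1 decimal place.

doubling time ≈ 28.0 years

r = ln(95700/71080) / 12 = ln(1.34637) / 12 ≈ 0.024784 per year
doubling time = ln 2 / |r| = 0.69315 / 0.024784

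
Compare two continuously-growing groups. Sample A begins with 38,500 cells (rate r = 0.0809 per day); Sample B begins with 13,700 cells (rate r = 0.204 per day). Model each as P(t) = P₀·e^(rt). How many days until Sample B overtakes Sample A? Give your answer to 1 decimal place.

t ≈ 8.4 days

38500·e^(0.0809t) = 13700·e^(0.204t)
38500/13700 = e^((0.204 − 0.0809)t) → ln(2.81022) = 0.1231·t
t = 1.03326 / 0.1231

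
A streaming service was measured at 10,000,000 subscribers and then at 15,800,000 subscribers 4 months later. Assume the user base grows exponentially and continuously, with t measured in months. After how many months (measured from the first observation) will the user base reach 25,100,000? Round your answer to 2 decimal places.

r = ln(15800000/10000000) / 4 ≈ 0.114356 per month
t = ln(25100000/10000000) / r = 0.92028 / 0.114356 ≈ 8.048

t ≈ 8.05 months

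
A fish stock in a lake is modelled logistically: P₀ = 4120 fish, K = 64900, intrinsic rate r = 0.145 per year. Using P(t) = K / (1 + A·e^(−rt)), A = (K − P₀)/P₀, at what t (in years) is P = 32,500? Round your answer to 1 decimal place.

t ≈ 18.6 years

A = (64900 − 4120)/4120 = 14.75243
32500 = 64900/(1 + 14.75243·e^(−0.145t)) → 1 + 14.75243·e^(−0.145t) = 1.99692
e^(−0.145t) = 0.067577 → t = ln(14.79796)/0.145 = 2.69449/0.145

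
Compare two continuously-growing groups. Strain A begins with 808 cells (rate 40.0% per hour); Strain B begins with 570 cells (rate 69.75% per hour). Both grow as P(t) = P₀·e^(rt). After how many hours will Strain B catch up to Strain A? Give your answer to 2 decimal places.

808·e^(0.4t) = 570·e^(0.6975t)
808/570 = e^((0.6975 − 0.4)t) → ln(1.41754) = 0.2975·t
t = 0.34893 / 0.2975

t ≈ 1.17 hours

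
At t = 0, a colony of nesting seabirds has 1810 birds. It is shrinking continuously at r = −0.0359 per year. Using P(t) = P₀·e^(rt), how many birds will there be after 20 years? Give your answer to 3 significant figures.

≈ 883 birds

P(20) = 1810 · e^(-0.0359·20) = 1810 · e^(-0.718)
= 1810 · 0.48773 ≈ 882.79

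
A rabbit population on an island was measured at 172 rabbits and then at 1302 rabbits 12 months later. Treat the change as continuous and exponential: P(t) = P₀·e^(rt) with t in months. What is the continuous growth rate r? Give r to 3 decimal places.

r ≈ 0.169 per month

1302 = 172 · e^(r·12)
e^(12r) = 1302/172 = 7.56977
r = ln(7.56977) / 12 = 2.02416 / 12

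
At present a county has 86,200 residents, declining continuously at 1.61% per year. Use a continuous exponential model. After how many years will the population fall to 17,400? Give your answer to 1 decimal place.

17400 = 86200 · e^(-0.0161·t)
t = ln(17400/86200) / -0.0161 = ln(0.20186) / -0.0161 = -1.6002 / -0.0161

t ≈ 99.4 years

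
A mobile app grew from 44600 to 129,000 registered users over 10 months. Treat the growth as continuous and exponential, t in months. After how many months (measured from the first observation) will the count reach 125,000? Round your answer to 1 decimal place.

t ≈ 9.7 months

r = ln(129000/44600) / 10 ≈ 0.106208 per month
t = ln(125000/44600) / r = 1.03058 / 0.106208 ≈ 9.703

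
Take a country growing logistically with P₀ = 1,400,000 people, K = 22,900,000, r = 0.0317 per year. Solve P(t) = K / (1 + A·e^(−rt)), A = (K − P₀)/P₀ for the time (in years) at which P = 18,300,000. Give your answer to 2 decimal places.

A = (22900000 − 1400000)/1400000 = 15.35714
18300000 = 22900000/(1 + 15.35714·e^(−0.0317t)) → 1 + 15.35714·e^(−0.0317t) = 1.25137
e^(−0.0317t) = 0.016368 → t = ln(61.09472)/0.0317 = 4.11243/0.0317

t ≈ 129.73 years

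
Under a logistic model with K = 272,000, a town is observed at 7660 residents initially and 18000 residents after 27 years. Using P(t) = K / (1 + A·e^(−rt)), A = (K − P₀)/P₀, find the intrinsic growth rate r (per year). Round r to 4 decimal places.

r ≈ 0.0331 per year

A = (272000 − 7660)/7660 = 34.50914
18000 = 272000/(1 + 34.50914·e^(−r·27)) → e^(−27r) = (15.11111 − 1)/34.50914 = 0.408909
r = −ln(0.408909)/27 = 0.89426/27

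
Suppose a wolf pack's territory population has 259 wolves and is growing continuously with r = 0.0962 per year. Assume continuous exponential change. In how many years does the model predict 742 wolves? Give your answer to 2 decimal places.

t ≈ 10.94 years

742 = 259 · e^(0.0962·t)
t = ln(742/259) / 0.0962 = ln(2.86486) / 0.0962 = 1.05252 / 0.0962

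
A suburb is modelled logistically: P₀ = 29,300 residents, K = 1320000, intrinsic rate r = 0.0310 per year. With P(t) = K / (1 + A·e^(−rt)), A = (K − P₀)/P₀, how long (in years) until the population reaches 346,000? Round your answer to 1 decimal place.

t ≈ 88.7 years

A = (1320000 − 29300)/29300 = 44.05119
346000 = 1320000/(1 + 44.05119·e^(−0.031t)) → 1 + 44.05119·e^(−0.031t) = 3.81503
e^(−0.031t) = 0.063904 → t = ln(15.64858)/0.031 = 2.75038/0.031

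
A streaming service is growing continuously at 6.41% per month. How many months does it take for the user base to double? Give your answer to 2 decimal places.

doubling time ≈ 10.81 months

doubling time = ln(2) / |r| = 0.69315 / 0.0641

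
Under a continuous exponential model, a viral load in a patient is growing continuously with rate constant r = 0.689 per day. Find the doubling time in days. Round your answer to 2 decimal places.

doubling time = ln(2) / |r| = 0.69315 / 0.689

doubling time ≈ 1.01 days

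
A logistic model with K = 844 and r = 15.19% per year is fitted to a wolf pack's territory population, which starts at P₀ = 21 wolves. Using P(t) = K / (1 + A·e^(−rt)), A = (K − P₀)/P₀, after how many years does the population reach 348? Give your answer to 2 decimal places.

t ≈ 21.82 years

A = (844 − 21)/21 = 39.19048
348 = 844/(1 + 39.19048·e^(−0.1519t)) → 1 + 39.19048·e^(−0.1519t) = 2.42529
e^(−0.1519t) = 0.036368 → t = ln(27.49654)/0.1519 = 3.31406/0.1519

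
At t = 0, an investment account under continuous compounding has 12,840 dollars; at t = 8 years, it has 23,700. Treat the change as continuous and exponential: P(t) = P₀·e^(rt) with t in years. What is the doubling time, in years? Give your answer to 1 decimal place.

doubling time ≈ 9.0 years

r = ln(23700/12840) / 8 = ln(1.84579) / 8 ≈ 0.076614 per year
doubling time = ln 2 / |r| = 0.69315 / 0.076614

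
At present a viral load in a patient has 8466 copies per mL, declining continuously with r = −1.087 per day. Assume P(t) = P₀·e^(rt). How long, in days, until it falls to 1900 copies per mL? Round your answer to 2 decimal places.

t ≈ 1.37 days

1900 = 8466 · e^(-1.087·t)
t = ln(1900/8466) / -1.087 = ln(0.22443) / -1.087 = -1.4942 / -1.087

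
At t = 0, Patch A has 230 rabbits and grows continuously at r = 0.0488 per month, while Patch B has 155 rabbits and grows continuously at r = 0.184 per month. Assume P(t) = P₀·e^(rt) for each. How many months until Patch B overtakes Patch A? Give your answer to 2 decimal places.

t ≈ 2.92 months

230·e^(0.0488t) = 155·e^(0.184t)
230/155 = e^((0.184 − 0.0488)t) → ln(1.48387) = 0.1352·t
t = 0.39465 / 0.1352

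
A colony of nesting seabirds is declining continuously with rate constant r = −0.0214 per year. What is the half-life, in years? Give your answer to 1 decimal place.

half-life ≈ 32.4 years

half-life = ln(2) / |r| = 0.69315 / 0.0214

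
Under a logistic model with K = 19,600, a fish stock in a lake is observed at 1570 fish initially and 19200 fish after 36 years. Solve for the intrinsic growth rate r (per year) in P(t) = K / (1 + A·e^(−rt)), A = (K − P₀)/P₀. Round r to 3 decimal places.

r ≈ 0.175 per year

A = (19600 − 1570)/1570 = 11.48408
19200 = 19600/(1 + 11.48408·e^(−r·36)) → e^(−36r) = (1.02083 − 1)/11.48408 = 0.001814
r = −ln(0.001814)/36 = 6.31216/36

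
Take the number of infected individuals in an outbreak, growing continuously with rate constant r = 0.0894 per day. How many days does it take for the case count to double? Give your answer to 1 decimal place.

doubling time = ln(2) / |r| = 0.69315 / 0.0894

doubling time ≈ 7.8 days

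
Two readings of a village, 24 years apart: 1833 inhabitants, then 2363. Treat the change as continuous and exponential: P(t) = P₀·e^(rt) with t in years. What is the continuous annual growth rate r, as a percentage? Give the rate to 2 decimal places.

r ≈ 1.06% per year

2363 = 1833 · e^(r·24)
e^(24r) = 2363/1833 = 1.28914
r = ln(1.28914) / 24 = 0.25398 / 24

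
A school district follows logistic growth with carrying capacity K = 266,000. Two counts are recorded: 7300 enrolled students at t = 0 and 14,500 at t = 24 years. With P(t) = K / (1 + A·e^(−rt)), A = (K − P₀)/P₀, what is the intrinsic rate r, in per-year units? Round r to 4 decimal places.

r ≈ 0.0298 per year

A = (266000 − 7300)/7300 = 35.43836
14500 = 266000/(1 + 35.43836·e^(−r·24)) → e^(−24r) = (18.34483 − 1)/35.43836 = 0.489437
r = −ln(0.489437)/24 = 0.7145/24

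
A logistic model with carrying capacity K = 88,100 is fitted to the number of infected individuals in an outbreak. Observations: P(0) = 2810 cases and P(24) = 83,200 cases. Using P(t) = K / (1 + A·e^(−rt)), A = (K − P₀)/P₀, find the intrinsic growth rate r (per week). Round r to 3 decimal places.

A = (88100 − 2810)/2810 = 30.35231
83200 = 88100/(1 + 30.35231·e^(−r·24)) → e^(−24r) = (1.05889 − 1)/30.35231 = 0.00194
r = −ln(0.00194)/24 = 6.24488/24

r ≈ 0.260 per week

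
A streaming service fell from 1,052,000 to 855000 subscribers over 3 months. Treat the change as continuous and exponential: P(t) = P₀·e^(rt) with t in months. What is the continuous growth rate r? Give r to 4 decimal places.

r ≈ -0.0691 per month

855000 = 1052000 · e^(r·3)
e^(3r) = 855000/1052000 = 0.81274
r = ln(0.81274) / 3 = -0.20735 / 3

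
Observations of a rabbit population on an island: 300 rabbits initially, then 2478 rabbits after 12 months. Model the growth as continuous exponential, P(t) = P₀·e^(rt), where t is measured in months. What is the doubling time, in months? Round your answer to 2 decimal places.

doubling time ≈ 3.94 months

r = ln(2478/300) / 12 = ln(8.26) / 12 ≈ 0.175952 per month
doubling time = ln 2 / |r| = 0.69315 / 0.175952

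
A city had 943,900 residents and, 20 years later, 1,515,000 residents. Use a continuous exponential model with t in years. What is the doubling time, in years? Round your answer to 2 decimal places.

doubling time ≈ 29.30 years

r = ln(1515000/943900) / 20 = ln(1.60504) / 20 ≈ 0.023658 per year
doubling time = ln 2 / |r| = 0.69315 / 0.023658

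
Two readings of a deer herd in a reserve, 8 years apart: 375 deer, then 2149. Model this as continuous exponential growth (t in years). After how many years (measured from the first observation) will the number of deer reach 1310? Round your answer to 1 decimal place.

t ≈ 5.7 years

r = ln(2149/375) / 8 ≈ 0.218229 per year
t = ln(1310/375) / r = 1.25086 / 0.218229 ≈ 5.732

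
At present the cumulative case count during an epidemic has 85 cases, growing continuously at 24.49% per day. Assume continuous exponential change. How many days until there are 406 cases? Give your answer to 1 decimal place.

t ≈ 6.4 days

406 = 85 · e^(0.2449·t)
t = ln(406/85) / 0.2449 = ln(4.77647) / 0.2449 = 1.5637 / 0.2449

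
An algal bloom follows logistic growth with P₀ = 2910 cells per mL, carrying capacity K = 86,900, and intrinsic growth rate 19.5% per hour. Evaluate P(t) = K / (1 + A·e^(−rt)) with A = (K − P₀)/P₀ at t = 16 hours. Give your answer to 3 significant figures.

A = (86900 − 2910)/2910 = 28.86254
P(16) = 86900 / (1 + 28.86254·e^(−0.195·16)) = 86900 / (1 + 28.86254·0.044157)
= 86900 / 2.27449 ≈ 38206.4

≈ 38,200 cells per mL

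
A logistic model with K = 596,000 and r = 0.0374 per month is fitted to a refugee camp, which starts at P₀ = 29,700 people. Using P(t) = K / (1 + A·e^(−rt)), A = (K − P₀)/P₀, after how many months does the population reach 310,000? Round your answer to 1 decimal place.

t ≈ 81.0 months

A = (596000 − 29700)/29700 = 19.06734
310000 = 596000/(1 + 19.06734·e^(−0.0374t)) → 1 + 19.06734·e^(−0.0374t) = 1.92258
e^(−0.0374t) = 0.048385 → t = ln(20.6674)/0.0374 = 3.02856/0.0374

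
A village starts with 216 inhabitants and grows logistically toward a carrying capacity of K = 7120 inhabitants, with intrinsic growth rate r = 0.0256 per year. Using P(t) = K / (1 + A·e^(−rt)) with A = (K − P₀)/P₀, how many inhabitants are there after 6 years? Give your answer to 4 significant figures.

≈ 250.6 inhabitants

A = (7120 − 216)/216 = 31.96296
P(6) = 7120 / (1 + 31.96296·e^(−0.0256·6)) = 7120 / (1 + 31.96296·0.857615)
= 7120 / 28.41192 ≈ 250.6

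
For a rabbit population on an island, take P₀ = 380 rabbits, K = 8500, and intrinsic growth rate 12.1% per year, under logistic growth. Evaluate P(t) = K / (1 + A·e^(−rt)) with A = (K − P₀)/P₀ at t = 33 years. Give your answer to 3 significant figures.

≈ 6,100 rabbits

A = (8500 − 380)/380 = 21.36842
P(33) = 8500 / (1 + 21.36842·e^(−0.121·33)) = 8500 / (1 + 21.36842·0.018444)
= 8500 / 1.39413 ≈ 6097.01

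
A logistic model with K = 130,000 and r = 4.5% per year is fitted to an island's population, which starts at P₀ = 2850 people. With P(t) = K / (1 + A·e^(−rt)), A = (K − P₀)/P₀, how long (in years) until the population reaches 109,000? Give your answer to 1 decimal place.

t ≈ 121.0 years

A = (130000 − 2850)/2850 = 44.61404
109000 = 130000/(1 + 44.61404·e^(−0.045t)) → 1 + 44.61404·e^(−0.045t) = 1.19266
e^(−0.045t) = 0.004318 → t = ln(231.56809)/0.045 = 5.44487/0.045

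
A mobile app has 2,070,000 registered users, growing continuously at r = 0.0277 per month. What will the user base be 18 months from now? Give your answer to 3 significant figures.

≈ 3,410,000 registered users

P(18) = 2070000 · e^(0.0277·18) = 2070000 · e^(0.4986)
= 2070000 · 1.64641 ≈ 3408078.38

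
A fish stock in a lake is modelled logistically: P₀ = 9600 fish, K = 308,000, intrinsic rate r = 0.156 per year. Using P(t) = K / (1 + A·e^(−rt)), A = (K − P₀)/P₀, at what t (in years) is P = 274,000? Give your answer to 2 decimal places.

A = (308000 − 9600)/9600 = 31.08333
274000 = 308000/(1 + 31.08333·e^(−0.156t)) → 1 + 31.08333·e^(−0.156t) = 1.12409
e^(−0.156t) = 0.003992 → t = ln(250.4951)/0.156 = 5.52344/0.156

t ≈ 35.41 years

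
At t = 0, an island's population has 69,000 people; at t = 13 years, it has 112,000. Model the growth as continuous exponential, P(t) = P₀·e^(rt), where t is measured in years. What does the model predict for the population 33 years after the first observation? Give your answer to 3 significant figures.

≈ 236,000 people

r = ln(112000/69000) / 13 ≈ 0.037261 per year
P(33) = 69000 · e^(0.037261·33) = 69000 · 3.4199 ≈ 235973.12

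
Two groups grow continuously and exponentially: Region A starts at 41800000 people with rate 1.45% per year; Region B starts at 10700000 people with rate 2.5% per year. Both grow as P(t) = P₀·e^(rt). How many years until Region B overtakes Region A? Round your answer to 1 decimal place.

t ≈ 129.8 years

41800000·e^(0.0145t) = 10700000·e^(0.025t)
41800000/10700000 = e^((0.025 − 0.0145)t) → ln(3.90654) = 0.0105·t
t = 1.36265 / 0.0105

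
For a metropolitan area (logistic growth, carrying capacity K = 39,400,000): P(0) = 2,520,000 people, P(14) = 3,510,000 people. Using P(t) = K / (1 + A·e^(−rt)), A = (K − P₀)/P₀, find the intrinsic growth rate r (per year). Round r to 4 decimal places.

r ≈ 0.0256 per year

A = (39400000 − 2520000)/2520000 = 14.63492
3510000 = 39400000/(1 + 14.63492·e^(−r·14)) → e^(−14r) = (11.22507 − 1)/14.63492 = 0.698676
r = −ln(0.698676)/14 = 0.35857/14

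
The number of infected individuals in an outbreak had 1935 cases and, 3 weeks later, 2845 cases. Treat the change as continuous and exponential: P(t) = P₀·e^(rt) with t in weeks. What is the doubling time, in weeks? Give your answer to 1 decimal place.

doubling time ≈ 5.4 weeks

r = ln(2845/1935) / 3 = ln(1.47028) / 3 ≈ 0.128485 per week
doubling time = ln 2 / |r| = 0.69315 / 0.128485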